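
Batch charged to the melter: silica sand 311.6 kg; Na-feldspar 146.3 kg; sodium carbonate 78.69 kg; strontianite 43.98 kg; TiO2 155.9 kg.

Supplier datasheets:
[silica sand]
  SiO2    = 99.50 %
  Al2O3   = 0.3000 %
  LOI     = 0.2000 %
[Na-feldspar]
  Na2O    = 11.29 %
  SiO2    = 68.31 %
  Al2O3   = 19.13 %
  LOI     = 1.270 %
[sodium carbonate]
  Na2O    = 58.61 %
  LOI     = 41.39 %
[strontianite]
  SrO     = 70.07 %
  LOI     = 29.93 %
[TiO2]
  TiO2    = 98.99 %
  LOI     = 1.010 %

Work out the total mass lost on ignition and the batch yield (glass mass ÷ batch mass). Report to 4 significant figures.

LOI loss = 49.79 kg; glass = 686.7 kg; yield = 93.24%

Every computation keeps full precision at every stage — mid-chain values appear (rounded to 4 significant digits) across the worked steps; exactly one rounding is applied to every reported result — derived quantities, which include the totals, yield, glass mass, five oxide percentages, LOI, are computed in full precision, as given in the problem or answer text, starting from the weights on 686.7 kg of glass.
Each material's LOI contribution:
  silica sand: 311.6 × 0.002000 = 0.6232 kg
  Na-feldspar: 146.3 × 0.01270 = 1.858 kg
  sodium carbonate: 78.69 × 0.4139 = 32.57 kg
  strontianite: 43.98 × 0.2993 = 13.16 kg
  TiO2: 155.9 × 0.01010 = 1.575 kg
Total LOI = 49.79 kg
Glass = batch − LOI = 736.5 − 49.79 = 686.7 kg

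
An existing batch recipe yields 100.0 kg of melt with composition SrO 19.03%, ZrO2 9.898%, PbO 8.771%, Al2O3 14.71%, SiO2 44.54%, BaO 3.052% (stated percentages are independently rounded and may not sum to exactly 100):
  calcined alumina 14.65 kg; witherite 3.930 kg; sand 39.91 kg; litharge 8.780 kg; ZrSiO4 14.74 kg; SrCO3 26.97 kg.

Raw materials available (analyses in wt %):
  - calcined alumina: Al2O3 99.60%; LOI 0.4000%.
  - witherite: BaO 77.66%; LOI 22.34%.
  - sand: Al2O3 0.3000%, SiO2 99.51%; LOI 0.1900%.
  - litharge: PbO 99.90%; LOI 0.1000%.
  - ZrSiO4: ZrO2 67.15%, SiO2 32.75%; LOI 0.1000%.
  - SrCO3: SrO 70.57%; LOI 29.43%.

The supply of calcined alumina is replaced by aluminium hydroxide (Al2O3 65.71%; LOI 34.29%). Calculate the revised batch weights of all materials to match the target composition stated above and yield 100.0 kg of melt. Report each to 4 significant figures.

The intermediate values appear, rounded to four significant figures, at each printed step. Full float precision is held in all steps. Every reported figure receives exactly one rounding. Derived quantities are recomputed at exact precision (totals, the yield, glass mass, LOI, the six compositions) starting from the weights on 100.0 kg of glass as written in either problem or answer.
Per-oxide target masses for 100.0 kg melt:
  SrO: 19.03% × 100.0 = 19.03 kg
  ZrO2: 9.898% × 100.0 = 9.898 kg
  PbO: 8.771% × 100.0 = 8.771 kg
  Al2O3: 14.71% × 100.0 = 14.71 kg
  SiO2: 44.54% × 100.0 = 44.54 kg
  BaO: 3.052% × 100.0 = 3.052 kg
Balance tally, oxide-wise, given the weights on record, relative to the basis at hand (target by target, the sums agree once rounding is allowed for):
  SrO: 26.97·0.7057 = 19.03 kg (target 19.03 kg)
  ZrO2: 14.74·0.6715 = 9.898 kg (target 9.898 kg)
  PbO: 8.780·0.9990 = 8.771 kg (target 8.771 kg)
  Al2O3: 22.20·0.6571 + 39.91·0.003000 = 14.71 kg (target 14.71 kg)
  SiO2: 39.91·0.9951 + 14.74·0.3275 = 44.54 kg (target 44.54 kg)
  BaO: 3.930·0.7766 = 3.052 kg (target 3.052 kg)
Consistency of the glass mass: Σ batch − LOI loss = 100.0 kg (targets for the oxides total 100.0 kg; stated basis 100.0 kg — rounding explains the deltas).
Total batch = Σ batch = 116.5 kg; ignition loss, Σ(batch × LOI) = 16.53 kg; glass ÷ batch gives a yield of 85.82%.

Revised batch per 100.0 kg melt:
  aluminium hydroxide: 22.20 kg
  witherite: 3.930 kg
  sand: 39.91 kg
  litharge: 8.780 kg
  ZrSiO4: 14.74 kg
  SrCO3: 26.97 kg
Total batch = 116.5 kg; LOI loss = 16.53 kg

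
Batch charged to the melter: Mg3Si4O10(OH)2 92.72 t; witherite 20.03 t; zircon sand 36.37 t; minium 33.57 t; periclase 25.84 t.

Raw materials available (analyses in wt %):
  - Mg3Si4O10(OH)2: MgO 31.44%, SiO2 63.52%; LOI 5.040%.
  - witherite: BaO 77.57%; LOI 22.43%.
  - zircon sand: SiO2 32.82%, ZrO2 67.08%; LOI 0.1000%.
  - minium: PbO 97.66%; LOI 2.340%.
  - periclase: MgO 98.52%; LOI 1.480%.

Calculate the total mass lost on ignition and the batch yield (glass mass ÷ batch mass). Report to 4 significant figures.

LOI loss = 10.37 t; glass = 198.2 t; yield = 95.03%

Working values are shown, rounded to 4 significant figures, between the steps. The working math keeps exact precision in every operation. Exactly one rounding goes into each reported number; all derived quantities are rebuilt in exact precision (the five compositions, the totals, the yield, glass mass, ignition loss) from the batch weights at 198.2 t of glass, exactly as shown in either problem or answer.
LOI of each material in turn:
  Mg3Si4O10(OH)2: 92.72 × 0.05040 = 4.673 t
  witherite: 20.03 × 0.2243 = 4.493 t
  zircon sand: 36.37 × 0.001000 = 0.03637 t
  minium: 33.57 × 0.02340 = 0.7855 t
  periclase: 25.84 × 0.01480 = 0.3824 t
Total LOI = 10.37 t
Glass = batch − LOI = 208.5 − 10.37 = 198.2 t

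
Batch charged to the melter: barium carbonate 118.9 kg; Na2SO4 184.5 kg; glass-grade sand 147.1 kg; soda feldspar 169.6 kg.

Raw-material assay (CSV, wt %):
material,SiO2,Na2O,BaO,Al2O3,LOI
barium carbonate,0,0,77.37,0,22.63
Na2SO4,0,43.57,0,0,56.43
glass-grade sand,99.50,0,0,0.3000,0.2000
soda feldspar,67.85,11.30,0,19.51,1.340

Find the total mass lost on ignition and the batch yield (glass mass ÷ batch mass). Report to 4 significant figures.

LOI loss = 133.6 kg; glass = 486.5 kg; yield = 78.46%

Each numeric step holds full precision in all steps; mid-chain values are shown (rounded to 4 significant figures) when written out; a single rounding finalizes every reported value — all derived quantities (four oxide percentages, net glass mass, the totals, the yield, ignition loss) are carried from the batch weights per 486.5 kg of glass at exact precision as set out in problem or answer.
Each material's LOI contribution:
  barium carbonate: 118.9 × 0.2263 = 26.91 kg
  Na2SO4: 184.5 × 0.5643 = 104.1 kg
  glass-grade sand: 147.1 × 0.002000 = 0.2942 kg
  soda feldspar: 169.6 × 0.01340 = 2.273 kg
Total LOI = 133.6 kg
Glass = batch − LOI = 620.1 − 133.6 = 486.5 kg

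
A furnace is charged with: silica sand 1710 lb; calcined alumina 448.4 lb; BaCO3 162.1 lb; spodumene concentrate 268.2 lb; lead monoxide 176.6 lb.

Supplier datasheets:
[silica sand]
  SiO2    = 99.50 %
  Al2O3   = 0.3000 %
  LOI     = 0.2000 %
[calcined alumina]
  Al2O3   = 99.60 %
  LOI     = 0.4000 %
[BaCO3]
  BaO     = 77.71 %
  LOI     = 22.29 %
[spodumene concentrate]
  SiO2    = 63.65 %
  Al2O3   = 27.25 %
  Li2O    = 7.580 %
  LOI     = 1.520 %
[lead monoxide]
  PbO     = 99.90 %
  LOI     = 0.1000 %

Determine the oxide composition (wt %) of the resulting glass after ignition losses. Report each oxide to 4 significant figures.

Working values are printed rounded to 4 significant figures at each printed step; each numeric step holds exact precision at all times — exactly one rounding is applied to each reported figure; derived quantities (totals, the five compositions, LOI, the yield, net glass mass) are rebuilt in full float precision starting from the weights on 2720 lb of glass as given in question or answer.
Mass of each oxide from the mix:
  SiO2: 1710·0.9950 + 268.2·0.6365 = 1872 lb
  Al2O3: 1710·0.003000 + 448.4·0.9960 + 268.2·0.2725 = 524.8 lb
  PbO: 176.6·0.9990 = 176.4 lb
  Li2O: 268.2·0.07580 = 20.33 lb
  BaO: 162.1·0.7771 = 126.0 lb
LOI: 1710·0.002000 + 448.4·0.004000 + 162.1·0.2229 + 268.2·0.01520 + 176.6·0.001000 = 45.60 lb
The glass mass, total less LOI, = 2765 − 45.60 = 2720 lb (= Σ oxide masses)
oxide / glass × 100 gives the wt %

Glass mass = 2720 lb (batch 2765 − LOI 45.60).
Composition: SiO2 68.84%, Al2O3 19.30%, PbO 6.487%, Li2O 0.7475%, BaO 4.632%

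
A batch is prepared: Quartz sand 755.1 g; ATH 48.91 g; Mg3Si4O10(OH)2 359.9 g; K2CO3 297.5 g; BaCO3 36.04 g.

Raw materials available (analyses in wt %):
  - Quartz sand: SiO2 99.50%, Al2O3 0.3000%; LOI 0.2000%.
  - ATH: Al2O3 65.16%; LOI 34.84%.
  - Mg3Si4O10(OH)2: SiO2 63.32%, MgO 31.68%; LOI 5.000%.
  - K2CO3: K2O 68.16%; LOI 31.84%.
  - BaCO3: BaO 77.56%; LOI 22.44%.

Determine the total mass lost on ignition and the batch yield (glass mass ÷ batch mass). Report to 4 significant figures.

Values along the way are printed (rounded to 4 significant digits) in the printout; the working math runs at full precision through the solve; every reported number sees exactly one rounding. All derived quantities, which include totals, five oxide percentages, the yield, glass mass, LOI, are recomputed at full precision, as given in question or answer, using the weight values on 1358 g of glass.
Ignition loss by material:
  Quartz sand: 755.1 × 0.002000 = 1.510 g
  ATH: 48.91 × 0.3484 = 17.04 g
  Mg3Si4O10(OH)2: 359.9 × 0.05000 = 18.00 g
  K2CO3: 297.5 × 0.3184 = 94.72 g
  BaCO3: 36.04 × 0.2244 = 8.087 g
Total LOI = 139.4 g
Glass = batch − LOI = 1497 − 139.4 = 1358 g

LOI loss = 139.4 g; glass = 1358 g; yield = 90.69%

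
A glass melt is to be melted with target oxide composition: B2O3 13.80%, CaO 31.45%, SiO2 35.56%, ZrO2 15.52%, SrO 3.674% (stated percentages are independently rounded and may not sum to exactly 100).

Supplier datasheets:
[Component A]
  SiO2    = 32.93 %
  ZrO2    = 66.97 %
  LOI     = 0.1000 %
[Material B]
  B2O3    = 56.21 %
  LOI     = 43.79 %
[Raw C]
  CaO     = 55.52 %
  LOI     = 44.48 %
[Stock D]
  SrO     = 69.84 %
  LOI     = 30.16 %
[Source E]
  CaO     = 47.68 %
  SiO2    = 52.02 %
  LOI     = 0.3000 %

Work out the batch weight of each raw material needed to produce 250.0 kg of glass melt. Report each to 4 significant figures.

Batch per 250.0 kg glass melt:
  Component A: 57.94 kg
  Material B: 61.38 kg
  Raw C: 26.35 kg
  Stock D: 13.15 kg
  Source E: 134.2 kg
Total batch = 293.0 kg; LOI loss = 43.03 kg; yield = 85.32%

The working math runs at full float precision from first step to last — values along the way are printed (rounded to 4 significant digits) between the steps. Each reported number receives exactly one rounding; derived quantities are carried at exact precision (totals, ignition loss, the five compositions, yield, glass mass) using the weight values on 250.0 kg of glass, as they appear in the problem or the answer.
Target oxide masses per 250.0 kg glass melt:
  B2O3: 13.80% × 250.0 = 34.50 kg
  CaO: 31.45% × 250.0 = 78.62 kg
  SiO2: 35.56% × 250.0 = 88.90 kg
  ZrO2: 15.52% × 250.0 = 38.80 kg
  SrO: 3.674% × 250.0 = 9.185 kg
Balance tally, oxide-wise, per the reported batch figures, at the basis given (target by target, the sums agree net of answer rounding effects):
  B2O3: 61.38·0.5621 = 34.50 kg (target 34.50 kg)
  CaO: 26.35·0.5552 + 134.2·0.4768 = 78.62 kg (target 78.62 kg)
  SiO2: 57.94·0.3293 + 134.2·0.5202 = 88.89 kg (target 88.90 kg)
  ZrO2: 57.94·0.6697 = 38.80 kg (target 38.80 kg)
  SrO: 13.15·0.6984 = 9.184 kg (target 9.185 kg)
Glass-mass bookkeeping: net batch after ignition = 250.0 kg (targets for the oxides total 250.0 kg; against the stated basis, 250.0 kg — a pure rounding effect).
Batch total: Σ batch = 293.0 kg; loss to ignition Σ batch·LOI = 43.03 kg; glass ÷ batch gives a yield of 85.32%.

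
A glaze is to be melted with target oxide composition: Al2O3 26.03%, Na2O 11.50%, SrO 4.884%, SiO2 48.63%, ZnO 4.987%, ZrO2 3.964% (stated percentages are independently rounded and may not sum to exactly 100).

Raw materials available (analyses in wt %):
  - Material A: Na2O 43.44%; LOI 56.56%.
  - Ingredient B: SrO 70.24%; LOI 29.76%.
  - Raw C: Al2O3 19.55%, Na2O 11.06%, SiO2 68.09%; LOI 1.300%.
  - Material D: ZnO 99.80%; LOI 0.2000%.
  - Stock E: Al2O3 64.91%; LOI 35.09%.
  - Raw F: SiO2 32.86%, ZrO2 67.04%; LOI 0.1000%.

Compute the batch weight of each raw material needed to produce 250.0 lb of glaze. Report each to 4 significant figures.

Values along the way are displayed rounded to 4 significant figures in the working — the working math maintains exact precision in every operation. Each reported number is rounded once only — all derived quantities, including glass mass, ignition loss, yield, totals, the six compositions, are re-derived from the batch weights on 250.0 lb of glass at full float precision, as set out in the question or the answer.
The oxide mass targets at 250.0 lb glaze:
  Al2O3: 26.03% × 250.0 = 65.08 lb
  Na2O: 11.50% × 250.0 = 28.75 lb
  SrO: 4.884% × 250.0 = 12.21 lb
  SiO2: 48.63% × 250.0 = 121.6 lb
  ZnO: 4.987% × 250.0 = 12.47 lb
  ZrO2: 3.964% × 250.0 = 9.910 lb
A balance pass over the oxides, per the reported batch figures, relative to the basis at hand (target by target, the sums agree within answer rounding):
  Al2O3: 171.4·0.1955 + 48.63·0.6491 = 65.07 lb (target 65.08 lb)
  Na2O: 22.54·0.4344 + 171.4·0.1106 = 28.75 lb (target 28.75 lb)
  SrO: 17.38·0.7024 = 12.21 lb (target 12.21 lb)
  SiO2: 171.4·0.6809 + 14.78·0.3286 = 121.6 lb (target 121.6 lb)
  ZnO: 12.49·0.9980 = 12.47 lb (target 12.47 lb)
  ZrO2: 14.78·0.6704 = 9.909 lb (target 9.910 lb)
The glass-mass cross-check: the batch minus its LOI: 250.0 lb (per-oxide target masses sum to 250.0 lb; versus the stated basis of 250.0 lb — deltas are rounding alone).
Total batch = Σ batch = 287.2 lb; LOI removed, Σ of batch·LOI: 37.25 lb; yield = glass ÷ total batch = 87.03%.

Batch per 250.0 lb glaze:
  Material A: 22.54 lb
  Ingredient B: 17.38 lb
  Raw C: 171.4 lb
  Material D: 12.49 lb
  Stock E: 48.63 lb
  Raw F: 14.78 lb
Total batch = 287.2 lb; LOI loss = 37.25 lb; yield = 87.03%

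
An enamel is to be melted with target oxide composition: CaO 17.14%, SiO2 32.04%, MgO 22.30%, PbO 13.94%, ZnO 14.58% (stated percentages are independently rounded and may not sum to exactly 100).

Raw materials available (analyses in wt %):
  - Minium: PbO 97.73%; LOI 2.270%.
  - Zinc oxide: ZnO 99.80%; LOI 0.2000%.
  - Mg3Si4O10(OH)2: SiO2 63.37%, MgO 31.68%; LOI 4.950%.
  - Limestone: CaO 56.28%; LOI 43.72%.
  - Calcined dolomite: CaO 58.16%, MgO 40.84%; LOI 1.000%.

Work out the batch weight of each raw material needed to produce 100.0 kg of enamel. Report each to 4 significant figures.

Batch per 100.0 kg enamel:
  Minium: 14.26 kg
  Zinc oxide: 14.61 kg
  Mg3Si4O10(OH)2: 50.56 kg
  Limestone: 14.56 kg
  Calcined dolomite: 15.38 kg
Total batch = 109.4 kg; LOI loss = 9.375 kg; yield = 91.43%

Rounding to four significant digits governs each working value as printed; the working math keeps full precision from first step to last; a single rounding finalizes each reported figure; derived quantities are rebuilt in full precision (LOI, the yield, totals, five oxide percentages, net glass mass) using the weight values for 100.0 kg of glass as they appear in the problem or answer text.
Oxide-by-oxide targets in 100.0 kg enamel:
  CaO: 17.14% × 100.0 = 17.14 kg
  SiO2: 32.04% × 100.0 = 32.04 kg
  MgO: 22.30% × 100.0 = 22.30 kg
  PbO: 13.94% × 100.0 = 13.94 kg
  ZnO: 14.58% × 100.0 = 14.58 kg
Checking each oxide sum working from each reported weight, at the basis given (each sum matches its target mass net of answer rounding effects):
  CaO: 14.56·0.5628 + 15.38·0.5816 = 17.14 kg (target 17.14 kg)
  SiO2: 50.56·0.6337 = 32.04 kg (target 32.04 kg)
  MgO: 50.56·0.3168 + 15.38·0.4084 = 22.30 kg (target 22.30 kg)
  PbO: 14.26·0.9773 = 13.94 kg (target 13.94 kg)
  ZnO: 14.61·0.9980 = 14.58 kg (target 14.58 kg)
Glass-mass sanity pass: the batch minus its LOI: 99.99 kg (per-oxide target masses sum to 100.0 kg; stated basis 100.0 kg — differing by rounding only).
Total batch = Σ batch = 109.4 kg; the LOI term Σ batch·LOI equals 9.375 kg; yield = glass ÷ total batch = 91.43%.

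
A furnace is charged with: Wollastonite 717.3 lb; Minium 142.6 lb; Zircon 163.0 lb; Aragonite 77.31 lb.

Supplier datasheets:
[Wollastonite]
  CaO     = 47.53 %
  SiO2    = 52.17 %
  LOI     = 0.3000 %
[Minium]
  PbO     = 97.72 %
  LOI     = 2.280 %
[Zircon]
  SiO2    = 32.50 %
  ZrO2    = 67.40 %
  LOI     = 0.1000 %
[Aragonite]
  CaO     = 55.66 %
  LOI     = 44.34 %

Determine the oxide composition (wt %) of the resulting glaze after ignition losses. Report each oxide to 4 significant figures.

Glass mass = 1060 lb (batch 1100 − LOI 39.85).
Composition: CaO 36.21%, SiO2 40.29%, ZrO2 10.36%, PbO 13.14%

Values along the way appear (rounded to four significant figures) in the printout; all internal work keeps exact precision through the solve. Exactly one rounding lands on every reported number — derived quantities are computed in exact precision (totals, yield, the four compositions, LOI, glass mass) from the weighed amounts for 1060 lb of glass, as they appear in either problem or answer.
Mass of each oxide from the mix:
  CaO: 717.3·0.4753 + 77.31·0.5566 = 384.0 lb
  SiO2: 717.3·0.5217 + 163.0·0.3250 = 427.2 lb
  ZrO2: 163.0·0.6740 = 109.9 lb
  PbO: 142.6·0.9772 = 139.3 lb
LOI: 717.3·0.003000 + 142.6·0.02280 + 163.0·0.001000 + 77.31·0.4434 = 39.85 lb
The glass mass, total less LOI, = 1100 − 39.85 = 1060 lb (= Σ oxide masses)
percent share: oxide ÷ glass, ×100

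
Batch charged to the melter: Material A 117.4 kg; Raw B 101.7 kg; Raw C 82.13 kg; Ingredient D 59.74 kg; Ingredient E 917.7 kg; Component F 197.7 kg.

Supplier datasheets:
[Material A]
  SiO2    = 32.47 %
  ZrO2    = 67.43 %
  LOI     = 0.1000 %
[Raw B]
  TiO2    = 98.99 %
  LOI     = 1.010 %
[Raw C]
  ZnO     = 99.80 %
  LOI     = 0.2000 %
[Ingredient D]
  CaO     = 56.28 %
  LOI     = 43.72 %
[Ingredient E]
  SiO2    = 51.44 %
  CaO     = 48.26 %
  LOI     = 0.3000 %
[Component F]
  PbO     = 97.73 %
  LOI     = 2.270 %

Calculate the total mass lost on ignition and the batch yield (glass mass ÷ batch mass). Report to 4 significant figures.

The working math maintains exact precision at all times; in-progress results are displayed rounded to four significant figures at each printed step — a single rounding yields each reported value; all derived quantities (LOI, the six compositions, glass mass, totals, the yield) are recomputed in full float precision starting from the weights per 1442 kg of glass as given in the question or the answer.
Per-material ignition loss:
  Material A: 117.4 × 0.001000 = 0.1174 kg
  Raw B: 101.7 × 0.01010 = 1.027 kg
  Raw C: 82.13 × 0.002000 = 0.1643 kg
  Ingredient D: 59.74 × 0.4372 = 26.12 kg
  Ingredient E: 917.7 × 0.003000 = 2.753 kg
  Component F: 197.7 × 0.02270 = 4.488 kg
Total LOI = 34.67 kg
Glass = batch − LOI = 1476 − 34.67 = 1442 kg

LOI loss = 34.67 kg; glass = 1442 kg; yield = 97.65%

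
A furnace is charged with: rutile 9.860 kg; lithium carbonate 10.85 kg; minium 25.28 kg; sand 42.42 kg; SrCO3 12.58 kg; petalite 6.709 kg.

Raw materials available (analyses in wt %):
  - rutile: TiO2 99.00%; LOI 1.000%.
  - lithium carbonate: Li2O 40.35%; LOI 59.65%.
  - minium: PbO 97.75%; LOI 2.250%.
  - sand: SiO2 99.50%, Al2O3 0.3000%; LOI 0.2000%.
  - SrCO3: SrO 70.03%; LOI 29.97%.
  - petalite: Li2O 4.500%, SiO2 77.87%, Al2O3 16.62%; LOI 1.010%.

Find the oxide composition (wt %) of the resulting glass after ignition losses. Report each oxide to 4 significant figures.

Glass mass = 96.64 kg (batch 107.7 − LOI 11.06).
Composition: Li2O 4.843%, SrO 9.116%, SiO2 49.08%, PbO 25.57%, TiO2 10.10%, Al2O3 1.286%

The working math holds full precision at each step; in-progress results are displayed rounded to 4 significant digits on the page — every reported number is rounded exactly once. Derived quantities, including net glass mass, six oxide percentages, totals, the yield, ignition loss, are computed from the batch weights at 96.64 kg of glass in full precision as set out in the question or the answer.
Delivered oxide masses:
  Li2O: 10.85·0.4035 + 6.709·0.04500 = 4.680 kg
  SrO: 12.58·0.7003 = 8.810 kg
  SiO2: 42.42·0.9950 + 6.709·0.7787 = 47.43 kg
  PbO: 25.28·0.9775 = 24.71 kg
  TiO2: 9.860·0.9900 = 9.761 kg
  Al2O3: 42.42·0.003000 + 6.709·0.1662 = 1.242 kg
LOI: 9.860·0.01000 + 10.85·0.5965 + 25.28·0.02250 + 42.42·0.002000 + 12.58·0.2997 + 6.709·0.01010 = 11.06 kg
batch − LOI leaves glass = 107.7 − 11.06 = 96.64 kg (the oxide masses sum to this)
percent by weight: oxide/glass ×100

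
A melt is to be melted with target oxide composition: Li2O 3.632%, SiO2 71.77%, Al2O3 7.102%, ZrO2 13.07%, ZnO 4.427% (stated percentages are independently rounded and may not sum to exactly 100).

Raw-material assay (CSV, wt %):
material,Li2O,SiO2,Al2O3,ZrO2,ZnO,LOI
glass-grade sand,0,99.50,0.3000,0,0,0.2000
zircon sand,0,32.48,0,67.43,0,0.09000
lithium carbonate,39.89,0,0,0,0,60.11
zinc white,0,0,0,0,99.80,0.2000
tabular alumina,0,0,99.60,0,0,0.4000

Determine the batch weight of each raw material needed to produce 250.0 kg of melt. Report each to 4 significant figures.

All arithmetic runs at exact precision in all steps — working values are displayed, with 4-significant-digit rounding, on the page — every reported result includes exactly one rounding — all derived quantities, including net glass mass, the totals, yield, ignition loss, the five compositions, are computed using the weight values on 250.0 kg of glass at full float precision exactly as printed in either problem or answer.
Oxide mass targets, per 250.0 kg melt:
  Li2O: 3.632% × 250.0 = 9.080 kg
  SiO2: 71.77% × 250.0 = 179.4 kg
  Al2O3: 7.102% × 250.0 = 17.76 kg
  ZrO2: 13.07% × 250.0 = 32.67 kg
  ZnO: 4.427% × 250.0 = 11.07 kg
Checking each oxide sum on the weights just shown, under the basis named above (sums match the target masses inside rounding margins):
  Li2O: 22.76·0.3989 = 9.079 kg (target 9.080 kg)
  SiO2: 164.5·0.9950 + 48.46·0.3248 = 179.4 kg (target 179.4 kg)
  Al2O3: 164.5·0.003000 + 17.33·0.9960 = 17.75 kg (target 17.76 kg)
  ZrO2: 48.46·0.6743 = 32.68 kg (target 32.67 kg)
  ZnO: 11.09·0.9980 = 11.07 kg (target 11.07 kg)
Glass mass check: total batch − LOI = 250.0 kg (the targets, summed, come to 250.0 kg; against the stated basis, 250.0 kg — deltas are rounding alone).
Batch total: Σ batch = 264.1 kg; Σ batch·LOI gives LOI loss = 14.15 kg; the yield ratio, glass ÷ batch: 94.64%.

Batch per 250.0 kg melt:
  glass-grade sand: 164.5 kg
  zircon sand: 48.46 kg
  lithium carbonate: 22.76 kg
  zinc white: 11.09 kg
  tabular alumina: 17.33 kg
Total batch = 264.1 kg; LOI loss = 14.15 kg; yield = 94.64%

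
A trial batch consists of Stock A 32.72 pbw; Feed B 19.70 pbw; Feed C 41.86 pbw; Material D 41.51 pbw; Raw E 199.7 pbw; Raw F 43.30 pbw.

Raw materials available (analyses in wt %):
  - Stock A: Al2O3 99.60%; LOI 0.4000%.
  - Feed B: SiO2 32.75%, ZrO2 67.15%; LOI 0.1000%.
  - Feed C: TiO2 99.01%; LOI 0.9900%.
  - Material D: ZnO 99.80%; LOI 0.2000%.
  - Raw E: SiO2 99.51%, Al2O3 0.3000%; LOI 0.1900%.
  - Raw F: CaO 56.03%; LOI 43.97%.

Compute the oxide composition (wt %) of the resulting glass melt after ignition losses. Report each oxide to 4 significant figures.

Glass mass = 358.7 pbw (batch 378.8 − LOI 20.07).
Composition: SiO2 57.20%, ZnO 11.55%, ZrO2 3.688%, Al2O3 9.252%, CaO 6.763%, TiO2 11.55%

Mid-chain values are printed with 4-significant-figure rounding in the printout; exact precision is held in every operation; every reported result is rounded only once. Derived quantities, which include totals, the six compositions, the yield, ignition loss, net glass mass, are rebuilt at full float precision, exactly as printed in the question or the answer, from the weighed amounts for 358.7 pbw of glass.
Per-oxide mass from batch:
  SiO2: 19.70·0.3275 + 199.7·0.9951 = 205.2 pbw
  ZnO: 41.51·0.9980 = 41.43 pbw
  ZrO2: 19.70·0.6715 = 13.23 pbw
  Al2O3: 32.72·0.9960 + 199.7·0.003000 = 33.19 pbw
  CaO: 43.30·0.5603 = 24.26 pbw
  TiO2: 41.86·0.9901 = 41.45 pbw
LOI: 32.72·0.004000 + 19.70·0.001000 + 41.86·0.009900 + 41.51·0.002000 + 199.7·0.001900 + 43.30·0.4397 = 20.07 pbw
Resulting glass, batch − LOI: 378.8 − 20.07 = 358.7 pbw (matching Σ of the oxides)
wt % = 100 × oxide mass / glass mass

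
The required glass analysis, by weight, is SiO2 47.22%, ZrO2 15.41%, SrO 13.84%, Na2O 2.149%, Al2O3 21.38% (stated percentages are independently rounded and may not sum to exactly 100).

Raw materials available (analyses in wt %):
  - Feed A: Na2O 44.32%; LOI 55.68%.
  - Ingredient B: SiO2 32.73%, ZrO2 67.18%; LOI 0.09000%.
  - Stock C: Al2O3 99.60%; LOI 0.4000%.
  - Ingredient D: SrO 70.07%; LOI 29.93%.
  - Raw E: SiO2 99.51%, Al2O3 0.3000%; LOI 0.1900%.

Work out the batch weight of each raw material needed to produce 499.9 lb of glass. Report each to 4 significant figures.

Rounding to four significant figures applies to every working value as printed; each numeric step holds full precision all the way through; every reported number takes exactly one rounding — the derived quantities (the totals, five oxide percentages, the yield, glass mass, ignition loss) are carried at full float precision from the batch weights at 499.9 lb of glass as set out in the problem or the answer.
Per-oxide target masses for 499.9 lb glass:
  SiO2: 47.22% × 499.9 = 236.1 lb
  ZrO2: 15.41% × 499.9 = 77.03 lb
  SrO: 13.84% × 499.9 = 69.19 lb
  Na2O: 2.149% × 499.9 = 10.74 lb
  Al2O3: 21.38% × 499.9 = 106.9 lb
Mass-balance tally per oxide applying the batch weights above, relative to the basis at hand (every target is met by its sum once rounding is allowed for):
  SiO2: 114.7·0.3273 + 199.5·0.9951 = 236.1 lb (target 236.1 lb)
  ZrO2: 114.7·0.6718 = 77.06 lb (target 77.03 lb)
  SrO: 98.74·0.7007 = 69.19 lb (target 69.19 lb)
  Na2O: 24.24·0.4432 = 10.74 lb (target 10.74 lb)
  Al2O3: 106.7·0.9960 + 199.5·0.003000 = 106.9 lb (target 106.9 lb)
Glass-mass sanity pass: Σ batch − LOI loss = 499.9 lb (the targets, summed, come to 499.9 lb; the stated basis being 499.9 lb — deltas are rounding alone).
Total batch = Σ batch = 543.9 lb; the LOI term Σ batch·LOI equals 43.96 lb; glass ÷ batch gives a yield of 91.92%.

Batch per 499.9 lb glass:
  Feed A: 24.24 lb
  Ingredient B: 114.7 lb
  Stock C: 106.7 lb
  Ingredient D: 98.74 lb
  Raw E: 199.5 lb
Total batch = 543.9 lb; LOI loss = 43.96 lb; yield = 91.92%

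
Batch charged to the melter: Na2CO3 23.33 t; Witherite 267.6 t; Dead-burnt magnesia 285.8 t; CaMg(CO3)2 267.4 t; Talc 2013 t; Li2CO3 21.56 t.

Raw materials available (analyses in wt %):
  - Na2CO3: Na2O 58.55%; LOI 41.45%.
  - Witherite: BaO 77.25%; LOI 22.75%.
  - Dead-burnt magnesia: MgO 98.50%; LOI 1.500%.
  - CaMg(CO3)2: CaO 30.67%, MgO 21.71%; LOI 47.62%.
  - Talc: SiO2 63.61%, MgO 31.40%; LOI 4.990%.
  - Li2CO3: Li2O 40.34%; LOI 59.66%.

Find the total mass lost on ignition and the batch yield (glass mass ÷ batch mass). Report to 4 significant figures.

LOI loss = 315.5 t; glass = 2563 t; yield = 89.04%

In-progress results are shown rounded to four significant digits when written out — the whole derivation maintains exact precision end to end — each reported number is rounded a single time; all derived quantities (six oxide percentages, totals, ignition loss, yield, net glass mass) are carried in full float precision starting from the weights on 2563 t of glass as given in problem or answer.
Loss on ignition, line by line:
  Na2CO3: 23.33 × 0.4145 = 9.670 t
  Witherite: 267.6 × 0.2275 = 60.88 t
  Dead-burnt magnesia: 285.8 × 0.01500 = 4.287 t
  CaMg(CO3)2: 267.4 × 0.4762 = 127.3 t
  Talc: 2013 × 0.04990 = 100.4 t
  Li2CO3: 21.56 × 0.5966 = 12.86 t
Total LOI = 315.5 t
Glass = batch − LOI = 2879 − 315.5 = 2563 t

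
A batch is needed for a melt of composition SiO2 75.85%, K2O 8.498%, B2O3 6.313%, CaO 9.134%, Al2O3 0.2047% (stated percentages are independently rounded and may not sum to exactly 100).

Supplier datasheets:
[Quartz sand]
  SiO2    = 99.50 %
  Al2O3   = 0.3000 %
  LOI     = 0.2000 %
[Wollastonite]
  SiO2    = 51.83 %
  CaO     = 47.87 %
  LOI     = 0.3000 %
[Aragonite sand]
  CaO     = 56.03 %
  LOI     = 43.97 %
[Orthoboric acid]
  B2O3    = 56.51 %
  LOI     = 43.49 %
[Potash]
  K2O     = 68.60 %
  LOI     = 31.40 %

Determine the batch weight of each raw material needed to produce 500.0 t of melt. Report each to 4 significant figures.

Rounding to 4 significant figures extends to each intermediate as shown — the whole derivation keeps exact precision from start to finish. A single rounding yields every reported number; all derived quantities (the five compositions, net glass mass, yield, ignition loss, the totals) are carried starting from the weights for 500.0 t of glass in exact precision, as set out in question or answer.
Per-oxide target masses for 500.0 t melt:
  SiO2: 75.85% × 500.0 = 379.2 t
  K2O: 8.498% × 500.0 = 42.49 t
  B2O3: 6.313% × 500.0 = 31.56 t
  CaO: 9.134% × 500.0 = 45.67 t
  Al2O3: 0.2047% × 500.0 = 1.023 t
Oxide-by-oxide audit given the weights on record, on the stated basis (summed amounts equal target values exact up to rounding of places):
  SiO2: 341.2·0.9950 + 76.77·0.5183 = 379.3 t (target 379.2 t)
  K2O: 61.94·0.6860 = 42.49 t (target 42.49 t)
  B2O3: 55.86·0.5651 = 31.57 t (target 31.56 t)
  CaO: 76.77·0.4787 + 15.92·0.5603 = 45.67 t (target 45.67 t)
  Al2O3: 341.2·0.003000 = 1.024 t (target 1.023 t)
Glass-mass closure: Σ batch − LOI loss = 500.0 t (targets for the oxides total 500.0 t; the stated basis being 500.0 t — rounding explains the deltas).
Whole-batch sum: Σ batch = 551.7 t; ignition loss, Σ(batch × LOI) = 51.66 t; glass ÷ batch gives a yield of 90.64%.

Batch per 500.0 t melt:
  Quartz sand: 341.2 t
  Wollastonite: 76.77 t
  Aragonite sand: 15.92 t
  Orthoboric acid: 55.86 t
  Potash: 61.94 t
Total batch = 551.7 t; LOI loss = 51.66 t; yield = 90.64%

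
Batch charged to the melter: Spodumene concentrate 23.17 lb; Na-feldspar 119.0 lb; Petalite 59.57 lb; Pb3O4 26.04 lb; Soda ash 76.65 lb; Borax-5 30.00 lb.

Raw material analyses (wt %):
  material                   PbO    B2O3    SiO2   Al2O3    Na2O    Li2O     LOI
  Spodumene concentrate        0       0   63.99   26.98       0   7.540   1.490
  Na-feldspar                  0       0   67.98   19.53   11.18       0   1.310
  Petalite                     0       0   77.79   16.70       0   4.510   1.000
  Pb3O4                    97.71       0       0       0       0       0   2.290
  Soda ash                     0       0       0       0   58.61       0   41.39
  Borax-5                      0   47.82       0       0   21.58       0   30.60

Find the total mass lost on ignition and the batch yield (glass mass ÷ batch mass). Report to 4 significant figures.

LOI loss = 44.00 lb; glass = 290.4 lb; yield = 86.84%

Working values are printed (rounded to 4 significant digits) alongside each step — all internal work maintains exact precision in every operation. Each reported number takes exactly one rounding. Derived quantities (yield, six oxide percentages, LOI, totals, glass mass) are re-derived at full precision using the weight values for 290.4 lb of glass, as they appear in the problem or answer text.
Per-material ignition loss:
  Spodumene concentrate: 23.17 × 0.01490 = 0.3452 lb
  Na-feldspar: 119.0 × 0.01310 = 1.559 lb
  Petalite: 59.57 × 0.01000 = 0.5957 lb
  Pb3O4: 26.04 × 0.02290 = 0.5963 lb
  Soda ash: 76.65 × 0.4139 = 31.73 lb
  Borax-5: 30.00 × 0.3060 = 9.180 lb
Total LOI = 44.00 lb
Glass = batch − LOI = 334.4 − 44.00 = 290.4 lb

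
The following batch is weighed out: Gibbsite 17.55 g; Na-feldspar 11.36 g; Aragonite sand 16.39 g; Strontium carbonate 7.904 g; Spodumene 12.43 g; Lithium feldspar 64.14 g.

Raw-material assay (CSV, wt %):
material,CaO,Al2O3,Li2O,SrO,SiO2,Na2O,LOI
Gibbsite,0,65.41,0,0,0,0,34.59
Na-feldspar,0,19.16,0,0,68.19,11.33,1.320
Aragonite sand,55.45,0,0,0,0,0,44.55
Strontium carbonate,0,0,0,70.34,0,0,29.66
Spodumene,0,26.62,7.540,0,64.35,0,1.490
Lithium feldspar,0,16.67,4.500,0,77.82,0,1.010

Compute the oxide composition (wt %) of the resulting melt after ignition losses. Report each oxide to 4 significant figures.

Mid-chain values appear rounded off to 4 significant figures as written; all internal work carries full precision in all steps. Every reported figure is rounded a single time; all derived quantities (ignition loss, yield, the totals, glass mass, the six compositions) are re-derived from the weighed amounts at 113.1 g of glass at full precision exactly as shown in question or answer.
Mass of each oxide from the mix:
  CaO: 16.39·0.5545 = 9.088 g
  Al2O3: 17.55·0.6541 + 11.36·0.1916 + 12.43·0.2662 + 64.14·0.1667 = 27.66 g
  Li2O: 12.43·0.07540 + 64.14·0.04500 = 3.824 g
  SrO: 7.904·0.7034 = 5.560 g
  SiO2: 11.36·0.6819 + 12.43·0.6435 + 64.14·0.7782 = 65.66 g
  Na2O: 11.36·0.1133 = 1.287 g
LOI: 17.55·0.3459 + 11.36·0.01320 + 16.39·0.4455 + 7.904·0.2966 + 12.43·0.01490 + 64.14·0.01010 = 16.70 g
The glass mass, total less LOI, = 129.8 − 16.70 = 113.1 g (equal to the oxide-mass sum)
each wt % is 100 × oxide ÷ glass

Glass mass = 113.1 g (batch 129.8 − LOI 16.70).
Composition: CaO 8.037%, Al2O3 24.46%, Li2O 3.381%, SrO 4.917%, SiO2 58.07%, Na2O 1.138%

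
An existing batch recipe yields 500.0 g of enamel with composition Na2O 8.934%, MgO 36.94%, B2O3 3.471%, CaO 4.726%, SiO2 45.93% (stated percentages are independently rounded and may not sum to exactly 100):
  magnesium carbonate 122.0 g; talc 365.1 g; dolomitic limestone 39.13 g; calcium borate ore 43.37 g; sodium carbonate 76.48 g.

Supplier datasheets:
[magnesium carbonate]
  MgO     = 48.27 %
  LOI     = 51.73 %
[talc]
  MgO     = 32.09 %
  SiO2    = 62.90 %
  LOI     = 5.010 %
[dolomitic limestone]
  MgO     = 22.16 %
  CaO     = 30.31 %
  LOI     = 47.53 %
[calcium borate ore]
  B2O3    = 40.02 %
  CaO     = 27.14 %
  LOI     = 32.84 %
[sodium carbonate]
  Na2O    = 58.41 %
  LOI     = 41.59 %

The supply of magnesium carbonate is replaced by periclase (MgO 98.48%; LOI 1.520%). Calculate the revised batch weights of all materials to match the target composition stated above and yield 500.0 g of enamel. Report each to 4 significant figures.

Revised batch per 500.0 g enamel:
  periclase: 59.78 g
  talc: 365.1 g
  dolomitic limestone: 39.13 g
  calcium borate ore: 43.37 g
  sodium carbonate: 76.48 g
Total batch = 583.9 g; LOI loss = 83.85 g

The whole derivation holds full float precision from first step to last. Mid-chain values are printed rounded to four significant figures across the worked steps. Each reported number sees exactly one rounding. All derived quantities, including glass mass, the totals, the yield, ignition loss, five oxide percentages, are computed starting from the weights at 500.0 g of glass at full precision as they appear in question or answer.
Target oxide masses per 500.0 g enamel:
  Na2O: 8.934% × 500.0 = 44.67 g
  MgO: 36.94% × 500.0 = 184.7 g
  B2O3: 3.471% × 500.0 = 17.36 g
  CaO: 4.726% × 500.0 = 23.63 g
  SiO2: 45.93% × 500.0 = 229.6 g
A balance pass over the oxides, on the weights just shown, at the basis given (target by target, the sums agree net of answer rounding effects):
  Na2O: 76.48·0.5841 = 44.67 g (target 44.67 g)
  MgO: 59.78·0.9848 + 365.1·0.3209 + 39.13·0.2216 = 184.7 g (target 184.7 g)
  B2O3: 43.37·0.4002 = 17.36 g (target 17.36 g)
  CaO: 39.13·0.3031 + 43.37·0.2714 = 23.63 g (target 23.63 g)
  SiO2: 365.1·0.6290 = 229.6 g (target 229.6 g)
The glass-mass cross-check: batch total minus LOI = 500.0 g (the Σ of target masses is 500.0 g; stated basis 500.0 g — any gap is answer rounding).
Summing the batch: Σ batch = 583.9 g; LOI removed, Σ of batch·LOI: 83.85 g; as yield: glass ÷ batch → 85.64%.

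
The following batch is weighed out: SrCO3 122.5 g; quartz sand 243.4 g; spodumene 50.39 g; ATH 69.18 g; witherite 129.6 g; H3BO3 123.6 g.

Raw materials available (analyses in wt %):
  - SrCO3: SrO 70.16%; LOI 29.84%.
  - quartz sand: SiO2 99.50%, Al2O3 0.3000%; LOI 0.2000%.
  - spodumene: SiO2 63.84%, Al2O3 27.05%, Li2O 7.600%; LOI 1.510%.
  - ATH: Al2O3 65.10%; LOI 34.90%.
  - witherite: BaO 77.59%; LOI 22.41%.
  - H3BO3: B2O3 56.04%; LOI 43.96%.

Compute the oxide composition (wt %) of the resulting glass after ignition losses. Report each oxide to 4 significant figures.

Mid-chain values are printed rounded to four significant digits on the page; the whole derivation carries exact precision at every stage; every reported value is rounded only once. Derived quantities (LOI, six oxide percentages, the yield, net glass mass, totals) are rebuilt starting from the weights on 593.3 g of glass in full precision as written in the problem or answer text.
What the batch supplies per oxide:
  SiO2: 243.4·0.9950 + 50.39·0.6384 = 274.4 g
  B2O3: 123.6·0.5604 = 69.27 g
  BaO: 129.6·0.7759 = 100.6 g
  Al2O3: 243.4·0.003000 + 50.39·0.2705 + 69.18·0.6510 = 59.40 g
  Li2O: 50.39·0.07600 = 3.830 g
  SrO: 122.5·0.7016 = 85.95 g
LOI: 122.5·0.2984 + 243.4·0.002000 + 50.39·0.01510 + 69.18·0.3490 + 129.6·0.2241 + 123.6·0.4396 = 145.3 g
Glass = total batch minus LOI = 738.7 − 145.3 = 593.3 g (consistent with Σ oxide mass)
wt % = oxide mass / glass mass × 100

Glass mass = 593.3 g (batch 738.7 − LOI 145.3).
Composition: SiO2 46.24%, B2O3 11.67%, BaO 16.95%, Al2O3 10.01%, Li2O 0.6454%, SrO 14.48%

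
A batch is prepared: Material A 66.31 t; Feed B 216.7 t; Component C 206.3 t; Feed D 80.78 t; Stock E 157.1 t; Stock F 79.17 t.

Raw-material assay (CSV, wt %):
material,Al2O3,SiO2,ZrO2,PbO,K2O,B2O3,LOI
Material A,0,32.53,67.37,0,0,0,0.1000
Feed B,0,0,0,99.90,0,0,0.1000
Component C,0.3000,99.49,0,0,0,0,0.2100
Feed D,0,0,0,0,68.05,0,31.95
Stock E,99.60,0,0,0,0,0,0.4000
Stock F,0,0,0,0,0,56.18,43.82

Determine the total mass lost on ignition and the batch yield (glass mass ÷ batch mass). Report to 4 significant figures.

Exact precision is carried in every operation; intermediates are shown, with 4-significant-figure rounding, in the working — each reported figure undergoes a single rounding. Derived quantities (glass mass, totals, the six compositions, yield, ignition loss) are recomputed using the weight values per 744.5 t of glass at full float precision, as given in either problem or answer.
Loss on ignition, line by line:
  Material A: 66.31 × 0.001000 = 0.06631 t
  Feed B: 216.7 × 0.001000 = 0.2167 t
  Component C: 206.3 × 0.002100 = 0.4332 t
  Feed D: 80.78 × 0.3195 = 25.81 t
  Stock E: 157.1 × 0.004000 = 0.6284 t
  Stock F: 79.17 × 0.4382 = 34.69 t
Total LOI = 61.85 t
Glass = batch − LOI = 806.4 − 61.85 = 744.5 t

LOI loss = 61.85 t; glass = 744.5 t; yield = 92.33%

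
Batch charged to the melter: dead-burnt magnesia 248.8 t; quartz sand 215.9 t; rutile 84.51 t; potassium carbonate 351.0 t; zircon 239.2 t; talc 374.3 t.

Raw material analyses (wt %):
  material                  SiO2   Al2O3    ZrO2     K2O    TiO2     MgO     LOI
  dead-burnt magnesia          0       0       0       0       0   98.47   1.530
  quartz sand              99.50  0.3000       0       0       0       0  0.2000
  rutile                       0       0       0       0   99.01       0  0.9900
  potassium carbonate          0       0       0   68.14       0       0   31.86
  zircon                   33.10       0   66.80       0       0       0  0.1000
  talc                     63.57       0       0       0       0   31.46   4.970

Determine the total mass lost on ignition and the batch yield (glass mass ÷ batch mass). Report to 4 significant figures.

LOI loss = 135.7 t; glass = 1378 t; yield = 91.03%

The intermediate values are shown (rounded to four significant figures) within the worked lines; all internal work keeps exact precision in every operation. Each reported result takes a single rounding — derived quantities are rebuilt in exact precision (the yield, glass mass, six oxide percentages, totals, LOI) from the batch weights per 1378 t of glass, exactly as shown in the question or the answer.
LOI of each material in turn:
  dead-burnt magnesia: 248.8 × 0.01530 = 3.807 t
  quartz sand: 215.9 × 0.002000 = 0.4318 t
  rutile: 84.51 × 0.009900 = 0.8366 t
  potassium carbonate: 351.0 × 0.3186 = 111.8 t
  zircon: 239.2 × 0.001000 = 0.2392 t
  talc: 374.3 × 0.04970 = 18.60 t
Total LOI = 135.7 t
Glass = batch − LOI = 1514 − 135.7 = 1378 t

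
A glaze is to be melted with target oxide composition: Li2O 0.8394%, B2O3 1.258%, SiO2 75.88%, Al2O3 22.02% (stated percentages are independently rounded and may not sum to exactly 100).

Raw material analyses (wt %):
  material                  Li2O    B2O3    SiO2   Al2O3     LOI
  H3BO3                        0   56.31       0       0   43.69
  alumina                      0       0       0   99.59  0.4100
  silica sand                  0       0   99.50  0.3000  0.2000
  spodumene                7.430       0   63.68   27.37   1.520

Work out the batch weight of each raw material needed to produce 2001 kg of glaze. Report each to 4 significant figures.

In-progress results are shown rounded to 4 significant figures alongside each step. Full float precision is carried through every step. Every reported value is rounded a single time; all derived quantities are rebuilt at full float precision (the yield, the totals, LOI, net glass mass, four oxide percentages) from the weighed amounts on 2001 kg of glass as given in problem or answer.
The oxide mass targets at 2001 kg glaze:
  Li2O: 0.8394% × 2001 = 16.80 kg
  B2O3: 1.258% × 2001 = 25.17 kg
  SiO2: 75.88% × 2001 = 1518 kg
  Al2O3: 22.02% × 2001 = 440.6 kg
Mass-balance tally per oxide applying the batch weights above, under the basis named above (sums match the target masses net of answer rounding effects):
  Li2O: 226.1·0.07430 = 16.80 kg (target 16.80 kg)
  B2O3: 44.70·0.5631 = 25.17 kg (target 25.17 kg)
  SiO2: 1381·0.9950 + 226.1·0.6368 = 1518 kg (target 1518 kg)
  Al2O3: 376.1·0.9959 + 1381·0.003000 + 226.1·0.2737 = 440.6 kg (target 440.6 kg)
Mass balance on the glass: batch Σ − ignition loss = 2001 kg (the Σ of target masses is 2001 kg; basis as stated: 2001 kg — differing by rounding only).
Adding the batch up: Σ batch = 2028 kg; Σ batch·LOI gives LOI loss = 27.27 kg; glass ÷ batch gives a yield of 98.66%.

Batch per 2001 kg glaze:
  H3BO3: 44.70 kg
  alumina: 376.1 kg
  silica sand: 1381 kg
  spodumene: 226.1 kg
Total batch = 2028 kg; LOI loss = 27.27 kg; yield = 98.66%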